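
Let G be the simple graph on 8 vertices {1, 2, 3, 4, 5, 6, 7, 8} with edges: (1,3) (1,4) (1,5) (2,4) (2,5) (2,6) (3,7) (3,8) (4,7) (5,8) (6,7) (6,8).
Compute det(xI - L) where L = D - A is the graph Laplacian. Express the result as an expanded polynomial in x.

x^8 - 24x^7 + 240x^6 - 1296x^5 + 4080x^4 - 7488x^3 + 7424x^2 - 3072x

Each diagonal entry of L is the vertex degree and each off-diagonal entry is -1 where an edge is present, 0 otherwise; in the order [1, 2, 3, 4, 5, 6, 7, 8] the diagonal is [3, 3, 3, 3, 3, 3, 3, 3]. L has integer entries, so p(x) = det(xI - L) has integer coefficients. Expanding the determinant yields x^8 - 24x^7 + 240x^6 - 1296x^5 + 4080x^4 - 7488x^3 + 7424x^2 - 3072x. The constant term is 0 because L is singular (the all-ones vector lies in its kernel).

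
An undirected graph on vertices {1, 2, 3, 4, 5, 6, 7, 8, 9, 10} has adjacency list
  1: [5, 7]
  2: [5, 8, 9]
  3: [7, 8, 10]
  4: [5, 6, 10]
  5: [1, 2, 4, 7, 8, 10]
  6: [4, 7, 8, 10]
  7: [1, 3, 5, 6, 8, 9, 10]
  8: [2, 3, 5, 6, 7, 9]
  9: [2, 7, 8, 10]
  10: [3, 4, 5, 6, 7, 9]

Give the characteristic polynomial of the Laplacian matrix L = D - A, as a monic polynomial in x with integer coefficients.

With the vertex order [1, 2, 3, 4, 5, 6, 7, 8, 9, 10], the degrees are [2, 3, 3, 3, 6, 4, 7, 6, 4, 6], giving D = diag(2, 3, 3, 3, 6, 4, 7, 6, 4, 6) and L = D - A. Computing det(xI - L) by cofactor expansion (or equivalently via sum-over-permutations) gives x^10 - 44x^9 + 836x^8 - 8986x^7 + 60109x^6 - 259034x^5 + 718014x^4 - 1232936x^3 + 1189320x^2 - 491040x. The constant term is 0 because L is singular (the all-ones vector lies in its kernel). The largest eigenvalue, 8.3723, is at most the vertex count 10. The eigenvalues sum to 44, which equals trace(L) = 2|E|.

x^10 - 44x^9 + 836x^8 - 8986x^7 + 60109x^6 - 259034x^5 + 718014x^4 - 1232936x^3 + 1189320x^2 - 491040x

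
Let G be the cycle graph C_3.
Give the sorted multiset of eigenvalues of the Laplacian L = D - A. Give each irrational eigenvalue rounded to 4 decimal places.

[0, 3, 3]

The graph has 3 vertices and degree multiset [2, 2, 2]; D is the diagonal matrix of degrees and L = D - A. The multiplicity of 0 as a Laplacian eigenvalue equals the number of connected components. There is one zero in the spectrum, matching the 1 component. The largest eigenvalue, 3, is at most the vertex count 3.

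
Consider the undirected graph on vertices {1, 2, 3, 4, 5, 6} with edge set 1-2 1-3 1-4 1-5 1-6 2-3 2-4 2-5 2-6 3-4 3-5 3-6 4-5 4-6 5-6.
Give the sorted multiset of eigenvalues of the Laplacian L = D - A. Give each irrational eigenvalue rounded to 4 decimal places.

[0, 6, 6, 6, 6, 6]

With the vertex order [1, 2, 3, 4, 5, 6], the degrees are [5, 5, 5, 5, 5, 5], giving D = diag(5, 5, 5, 5, 5, 5) and L = D - A. Diagonalising L (or applying a numerical eigensolver to the 6x6 matrix) gives the spectrum above. The single zero eigenvalue shows the graph is connected. The eigenvalues sum to 30, which equals trace(L) = 2|E|.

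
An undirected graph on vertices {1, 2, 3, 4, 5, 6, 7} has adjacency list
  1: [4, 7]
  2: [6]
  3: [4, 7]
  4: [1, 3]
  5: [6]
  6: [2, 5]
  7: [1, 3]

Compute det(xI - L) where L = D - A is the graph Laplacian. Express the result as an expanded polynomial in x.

x^7 - 12x^6 + 55x^5 - 120x^4 + 124x^3 - 48x^2

With the vertex order [1, 2, 3, 4, 5, 6, 7], the degrees are [2, 1, 2, 2, 1, 2, 2], giving D = diag(2, 1, 2, 2, 1, 2, 2) and L = D - A. The eigenvalues of L are [0, 0, 1, 2, 2, 3, 4]; the characteristic polynomial is the product of (x - lambda_i), which multiplies out to x^7 - 12x^6 + 55x^5 - 120x^4 + 124x^3 - 48x^2. The constant term is 0 because L is singular (the all-ones vector lies in its kernel).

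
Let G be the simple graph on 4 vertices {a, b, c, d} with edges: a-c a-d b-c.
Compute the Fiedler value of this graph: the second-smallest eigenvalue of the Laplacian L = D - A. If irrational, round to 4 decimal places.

0.5858

Reading degrees in the order [a, b, c, d] gives [2, 1, 2, 1]; set D = diag(2, 1, 2, 1) and form L = D - A. The smallest Laplacian eigenvalue is always 0. The next one, lambda_2 = 0.5858, measures how hard the graph is to disconnect: larger values mean better connectivity. By the matrix-tree theorem the graph has (1/4) * product of the nonzero eigenvalues = 1 spanning tree.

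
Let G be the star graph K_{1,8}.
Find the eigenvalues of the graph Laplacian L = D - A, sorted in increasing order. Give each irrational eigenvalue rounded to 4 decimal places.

[0, 1, 1, 1, 1, 1, 1, 1, 9]

The graph has 9 vertices and degree multiset [8, 1, 1, 1, 1, 1, 1, 1, 1]; D is the diagonal matrix of degrees and L = D - A. L is symmetric positive semidefinite, so every eigenvalue is real and nonnegative. The single zero eigenvalue shows the graph is connected.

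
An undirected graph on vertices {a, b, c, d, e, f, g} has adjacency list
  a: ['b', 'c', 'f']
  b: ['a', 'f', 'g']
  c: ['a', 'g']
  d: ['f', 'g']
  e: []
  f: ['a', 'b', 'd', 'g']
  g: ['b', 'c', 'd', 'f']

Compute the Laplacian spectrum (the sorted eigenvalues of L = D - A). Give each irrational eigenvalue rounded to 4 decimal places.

Reading degrees in the order [a, b, c, d, e, f, g] gives [3, 3, 2, 2, 0, 4, 4]; set D = diag(3, 3, 2, 2, 0, 4, 4) and form L = D - A. The multiplicity of 0 as a Laplacian eigenvalue equals the number of connected components. The 2 zero eigenvalues correspond to the 2 connected components. The eigenvalues sum to 18, which equals trace(L) = 2|E|.

[0, 0, 1.6072, 2.3023, 3.6405, 4.8631, 5.5869]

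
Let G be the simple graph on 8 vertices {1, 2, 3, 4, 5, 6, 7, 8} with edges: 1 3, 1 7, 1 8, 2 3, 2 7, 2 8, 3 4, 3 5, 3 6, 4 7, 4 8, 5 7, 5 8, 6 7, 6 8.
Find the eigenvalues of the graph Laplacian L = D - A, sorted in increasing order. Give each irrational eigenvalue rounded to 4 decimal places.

Reading degrees in the order [1, 2, 3, 4, 5, 6, 7, 8] gives [3, 3, 5, 3, 3, 3, 5, 5]; set D = diag(3, 3, 5, 3, 3, 3, 5, 5) and form L = D - A. The multiplicity of 0 as a Laplacian eigenvalue equals the number of connected components. The eigenvalues sum to 30, which equals trace(L) = 2|E|.

[0, 3, 3, 3, 3, 5, 5, 8]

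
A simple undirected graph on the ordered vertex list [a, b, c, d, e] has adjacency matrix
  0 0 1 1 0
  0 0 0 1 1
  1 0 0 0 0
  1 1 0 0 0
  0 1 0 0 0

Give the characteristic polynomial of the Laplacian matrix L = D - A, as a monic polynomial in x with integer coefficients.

With the vertex order [a, b, c, d, e], the degrees are [2, 2, 1, 2, 1], giving D = diag(2, 2, 1, 2, 1) and L = D - A. Computing det(xI - L) by cofactor expansion (or equivalently via sum-over-permutations) gives x^5 - 8x^4 + 21x^3 - 20x^2 + 5x. Since p(0) = det(-L) = 0, x divides p(x). The eigenvalues sum to 8, which equals trace(L) = 2|E|. By the matrix-tree theorem the graph has (1/5) * product of the nonzero eigenvalues = 1 spanning tree.

x^5 - 8x^4 + 21x^3 - 20x^2 + 5x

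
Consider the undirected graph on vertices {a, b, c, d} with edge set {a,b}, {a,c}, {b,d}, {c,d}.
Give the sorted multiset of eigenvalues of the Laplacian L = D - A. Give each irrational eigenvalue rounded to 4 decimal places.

[0, 2, 2, 4]

With the vertex order [a, b, c, d], the degrees are [2, 2, 2, 2], giving D = diag(2, 2, 2, 2) and L = D - A. L is symmetric positive semidefinite, so every eigenvalue is real and nonnegative. The single zero eigenvalue shows the graph is connected. By the matrix-tree theorem the graph has (1/4) * product of the nonzero eigenvalues = 4 spanning trees.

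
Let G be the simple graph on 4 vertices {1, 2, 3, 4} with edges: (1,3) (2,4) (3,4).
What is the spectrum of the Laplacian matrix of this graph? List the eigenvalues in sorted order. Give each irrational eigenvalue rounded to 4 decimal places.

With the vertex order [1, 2, 3, 4], the degrees are [1, 1, 2, 2], giving D = diag(1, 1, 2, 2) and L = D - A. Diagonalising L (or applying a numerical eigensolver to the 4x4 matrix) gives the spectrum above. There is one zero in the spectrum, matching the 1 component.

[0, 0.5858, 2, 3.4142]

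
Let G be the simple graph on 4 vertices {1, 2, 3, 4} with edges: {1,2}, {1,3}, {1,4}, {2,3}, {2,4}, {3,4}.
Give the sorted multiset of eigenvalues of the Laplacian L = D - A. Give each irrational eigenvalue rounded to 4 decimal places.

[0, 4, 4, 4]

Reading degrees in the order [1, 2, 3, 4] gives [3, 3, 3, 3]; set D = diag(3, 3, 3, 3) and form L = D - A. The multiplicity of 0 as a Laplacian eigenvalue equals the number of connected components. There is one zero in the spectrum, matching the 1 component.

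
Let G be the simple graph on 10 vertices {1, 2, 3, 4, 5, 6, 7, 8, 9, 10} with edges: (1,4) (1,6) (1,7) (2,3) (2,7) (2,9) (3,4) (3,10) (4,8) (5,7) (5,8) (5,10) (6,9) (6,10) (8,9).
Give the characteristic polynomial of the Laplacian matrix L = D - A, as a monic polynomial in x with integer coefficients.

Each diagonal entry of L is the vertex degree and each off-diagonal entry is -1 where an edge is present, 0 otherwise; in the order [1, 2, 3, 4, 5, 6, 7, 8, 9, 10] the diagonal is [3, 3, 3, 3, 3, 3, 3, 3, 3, 3]. The eigenvalues of L are [0, 2, 2, 2, 2, 2, 5, 5, 5, 5]; the characteristic polynomial is the product of (x - lambda_i), which multiplies out to x^10 - 30x^9 + 390x^8 - 2880x^7 + 13305x^6 - 39882x^5 + 77640x^4 - 94800x^3 + 66000x^2 - 20000x. Since p(0) = det(-L) = 0, x divides p(x). By the matrix-tree theorem the graph has (1/10) * product of the nonzero eigenvalues = 2000 spanning trees. There is one zero in the spectrum, matching the 1 component.

x^10 - 30x^9 + 390x^8 - 2880x^7 + 13305x^6 - 39882x^5 + 77640x^4 - 94800x^3 + 66000x^2 - 20000x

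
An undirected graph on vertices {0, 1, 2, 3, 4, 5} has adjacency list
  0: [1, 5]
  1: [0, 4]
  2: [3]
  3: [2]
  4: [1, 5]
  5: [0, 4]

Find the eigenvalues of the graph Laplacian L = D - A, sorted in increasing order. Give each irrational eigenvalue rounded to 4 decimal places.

[0, 0, 2, 2, 2, 4]

Reading degrees in the order [0, 1, 2, 3, 4, 5] gives [2, 2, 1, 1, 2, 2]; set D = diag(2, 2, 1, 1, 2, 2) and form L = D - A. Since every row of L sums to 0, the all-ones vector is in the kernel and 0 is an eigenvalue. The 2 zero eigenvalues correspond to the 2 connected components. The eigenvalues sum to 10, which equals trace(L) = 2|E|. The largest eigenvalue, 4, is at most the vertex count 6.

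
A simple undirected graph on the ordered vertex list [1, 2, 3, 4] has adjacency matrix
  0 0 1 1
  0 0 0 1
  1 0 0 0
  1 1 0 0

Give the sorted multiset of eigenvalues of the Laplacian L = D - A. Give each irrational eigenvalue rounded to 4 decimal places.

[0, 0.5858, 2, 3.4142]

With the vertex order [1, 2, 3, 4], the degrees are [2, 1, 1, 2], giving D = diag(2, 1, 1, 2) and L = D - A. Diagonalising L (or applying a numerical eigensolver to the 4x4 matrix) gives the spectrum above. The single zero eigenvalue shows the graph is connected. The largest eigenvalue, 3.4142, is at most the vertex count 4. By the matrix-tree theorem the graph has (1/4) * product of the nonzero eigenvalues = 1 spanning tree.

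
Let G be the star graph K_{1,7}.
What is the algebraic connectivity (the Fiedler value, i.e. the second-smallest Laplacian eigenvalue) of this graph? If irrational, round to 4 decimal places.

1

The graph has 8 vertices and degree multiset [7, 1, 1, 1, 1, 1, 1, 1]; D is the diagonal matrix of degrees and L = D - A. The sorted Laplacian eigenvalues are [0, 1, 1, 1, 1, 1, 1, 8]; the algebraic connectivity is the second entry, 1. There is one zero in the spectrum, matching the 1 component. By the matrix-tree theorem the graph has (1/8) * product of the nonzero eigenvalues = 1 spanning tree.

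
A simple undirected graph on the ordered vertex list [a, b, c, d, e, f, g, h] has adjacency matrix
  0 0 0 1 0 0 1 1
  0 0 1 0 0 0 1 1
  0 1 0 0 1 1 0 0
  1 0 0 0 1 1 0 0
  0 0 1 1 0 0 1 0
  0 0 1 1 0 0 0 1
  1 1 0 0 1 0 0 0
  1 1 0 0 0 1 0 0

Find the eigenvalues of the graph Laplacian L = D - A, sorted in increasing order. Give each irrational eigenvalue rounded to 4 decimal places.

With the vertex order [a, b, c, d, e, f, g, h], the degrees are [3, 3, 3, 3, 3, 3, 3, 3], giving D = diag(3, 3, 3, 3, 3, 3, 3, 3) and L = D - A. Diagonalising L (or applying a numerical eigensolver to the 8x8 matrix) gives the spectrum above. The eigenvalues sum to 24, which equals trace(L) = 2|E|. There is one zero in the spectrum, matching the 1 component.

[0, 2, 2, 2, 4, 4, 4, 6]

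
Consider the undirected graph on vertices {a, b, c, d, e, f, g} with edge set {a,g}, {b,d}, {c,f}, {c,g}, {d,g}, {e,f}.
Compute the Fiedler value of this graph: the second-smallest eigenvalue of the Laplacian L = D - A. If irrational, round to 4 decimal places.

With the vertex order [a, b, c, d, e, f, g], the degrees are [1, 1, 2, 2, 1, 2, 3], giving D = diag(1, 1, 2, 2, 1, 2, 3) and L = D - A. The smallest Laplacian eigenvalue is always 0. The next one, lambda_2 = 0.2603, measures how hard the graph is to disconnect: larger values mean better connectivity.

0.2603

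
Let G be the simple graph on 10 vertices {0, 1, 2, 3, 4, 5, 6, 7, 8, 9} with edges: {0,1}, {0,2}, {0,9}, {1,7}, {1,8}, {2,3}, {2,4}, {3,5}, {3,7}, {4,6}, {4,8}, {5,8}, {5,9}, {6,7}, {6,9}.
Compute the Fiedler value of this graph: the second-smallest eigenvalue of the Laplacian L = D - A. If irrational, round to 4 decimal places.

With the vertex order [0, 1, 2, 3, 4, 5, 6, 7, 8, 9], the degrees are [3, 3, 3, 3, 3, 3, 3, 3, 3, 3], giving D = diag(3, 3, 3, 3, 3, 3, 3, 3, 3, 3) and L = D - A. Computing the eigenvalues of L and sorting gives [0, 2, 2, 2, 2, 2, 5, 5, 5, 5]. The Fiedler value lambda_2 = 2 is strictly positive, so the graph is connected. There is one zero in the spectrum, matching the 1 component. By the matrix-tree theorem the graph has (1/10) * product of the nonzero eigenvalues = 2000 spanning trees.

2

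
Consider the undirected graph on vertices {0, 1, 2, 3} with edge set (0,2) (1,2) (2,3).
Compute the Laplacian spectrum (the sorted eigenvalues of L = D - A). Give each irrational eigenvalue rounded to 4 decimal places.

[0, 1, 1, 4]

Each diagonal entry of L is the vertex degree and each off-diagonal entry is -1 where an edge is present, 0 otherwise; in the order [0, 1, 2, 3] the diagonal is [1, 1, 3, 1]. L is symmetric positive semidefinite, so every eigenvalue is real and nonnegative. The eigenvalues sum to 6, which equals trace(L) = 2|E|. The largest eigenvalue, 4, is at most the vertex count 4.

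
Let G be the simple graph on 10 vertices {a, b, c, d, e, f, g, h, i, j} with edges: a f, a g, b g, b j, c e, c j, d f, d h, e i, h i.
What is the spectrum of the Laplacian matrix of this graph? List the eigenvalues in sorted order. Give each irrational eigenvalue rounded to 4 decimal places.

Reading degrees in the order [a, b, c, d, e, f, g, h, i, j] gives [2, 2, 2, 2, 2, 2, 2, 2, 2, 2]; set D = diag(2, 2, 2, 2, 2, 2, 2, 2, 2, 2) and form L = D - A. The multiplicity of 0 as a Laplacian eigenvalue equals the number of connected components. The single zero eigenvalue shows the graph is connected. There is one zero in the spectrum, matching the 1 component.

[0, 0.3820, 0.3820, 1.3820, 1.3820, 2.6180, 2.6180, 3.6180, 3.6180, 4]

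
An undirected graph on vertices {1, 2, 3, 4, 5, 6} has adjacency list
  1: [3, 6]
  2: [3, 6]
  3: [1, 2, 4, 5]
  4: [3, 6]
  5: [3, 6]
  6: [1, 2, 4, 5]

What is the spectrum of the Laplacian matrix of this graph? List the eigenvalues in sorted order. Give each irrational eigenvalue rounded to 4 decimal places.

[0, 2, 2, 2, 4, 6]

With the vertex order [1, 2, 3, 4, 5, 6], the degrees are [2, 2, 4, 2, 2, 4], giving D = diag(2, 2, 4, 2, 2, 4) and L = D - A. Diagonalising L (or applying a numerical eigensolver to the 6x6 matrix) gives the spectrum above. The single zero eigenvalue shows the graph is connected.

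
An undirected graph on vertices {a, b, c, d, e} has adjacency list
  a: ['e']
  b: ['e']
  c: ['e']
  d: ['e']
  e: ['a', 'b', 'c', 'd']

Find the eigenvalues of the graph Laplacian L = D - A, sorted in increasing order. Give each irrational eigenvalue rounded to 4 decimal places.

[0, 1, 1, 1, 5]

Each diagonal entry of L is the vertex degree and each off-diagonal entry is -1 where an edge is present, 0 otherwise; in the order [a, b, c, d, e] the diagonal is [1, 1, 1, 1, 4]. The multiplicity of 0 as a Laplacian eigenvalue equals the number of connected components. The single zero eigenvalue shows the graph is connected. By the matrix-tree theorem the graph has (1/5) * product of the nonzero eigenvalues = 1 spanning tree.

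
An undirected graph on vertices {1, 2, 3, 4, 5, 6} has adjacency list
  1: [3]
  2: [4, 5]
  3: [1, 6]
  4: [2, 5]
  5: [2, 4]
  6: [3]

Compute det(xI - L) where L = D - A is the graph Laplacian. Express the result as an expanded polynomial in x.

With the vertex order [1, 2, 3, 4, 5, 6], the degrees are [1, 2, 2, 2, 2, 1], giving D = diag(1, 2, 2, 2, 2, 1) and L = D - A. The eigenvalues of L are [0, 0, 1, 3, 3, 3]; the characteristic polynomial is the product of (x - lambda_i), which multiplies out to x^6 - 10x^5 + 36x^4 - 54x^3 + 27x^2. The constant term is 0 because L is singular (the all-ones vector lies in its kernel). The largest eigenvalue, 3, is at most the vertex count 6. The eigenvalues sum to 10, which equals trace(L) = 2|E|.

x^6 - 10x^5 + 36x^4 - 54x^3 + 27x^2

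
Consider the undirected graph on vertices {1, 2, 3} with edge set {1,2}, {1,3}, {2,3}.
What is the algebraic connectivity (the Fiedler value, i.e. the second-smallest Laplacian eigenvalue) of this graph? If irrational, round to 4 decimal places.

3

Reading degrees in the order [1, 2, 3] gives [2, 2, 2]; set D = diag(2, 2, 2) and form L = D - A. The smallest Laplacian eigenvalue is always 0. The next one, lambda_2 = 3, measures how hard the graph is to disconnect: larger values mean better connectivity. There is one zero in the spectrum, matching the 1 component.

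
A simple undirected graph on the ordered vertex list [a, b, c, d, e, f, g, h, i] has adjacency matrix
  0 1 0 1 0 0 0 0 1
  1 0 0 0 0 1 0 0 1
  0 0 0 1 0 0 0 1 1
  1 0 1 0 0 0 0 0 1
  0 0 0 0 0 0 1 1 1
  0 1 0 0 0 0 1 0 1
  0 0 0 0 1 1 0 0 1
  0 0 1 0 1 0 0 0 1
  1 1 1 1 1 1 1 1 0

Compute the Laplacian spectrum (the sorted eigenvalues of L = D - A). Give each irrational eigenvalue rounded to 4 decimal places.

[0, 1.5858, 1.5858, 3, 3, 4.4142, 4.4142, 5, 9]

Each diagonal entry of L is the vertex degree and each off-diagonal entry is -1 where an edge is present, 0 otherwise; in the order [a, b, c, d, e, f, g, h, i] the diagonal is [3, 3, 3, 3, 3, 3, 3, 3, 8]. Diagonalising L (or applying a numerical eigensolver to the 9x9 matrix) gives the spectrum above. By the matrix-tree theorem the graph has (1/9) * product of the nonzero eigenvalues = 2205 spanning trees. The largest eigenvalue, 9, is at most the vertex count 9.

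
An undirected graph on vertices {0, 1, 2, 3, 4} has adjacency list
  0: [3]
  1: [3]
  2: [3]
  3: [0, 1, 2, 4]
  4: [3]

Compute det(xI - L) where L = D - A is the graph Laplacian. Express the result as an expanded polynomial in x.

Reading degrees in the order [0, 1, 2, 3, 4] gives [1, 1, 1, 4, 1]; set D = diag(1, 1, 1, 4, 1) and form L = D - A. Computing det(xI - L) by cofactor expansion (or equivalently via sum-over-permutations) gives x^5 - 8x^4 + 18x^3 - 16x^2 + 5x. The coefficient of x^4 equals -trace(L) = -8, matching the sum of degrees. By the matrix-tree theorem the graph has (1/5) * product of the nonzero eigenvalues = 1 spanning tree.

x^5 - 8x^4 + 18x^3 - 16x^2 + 5x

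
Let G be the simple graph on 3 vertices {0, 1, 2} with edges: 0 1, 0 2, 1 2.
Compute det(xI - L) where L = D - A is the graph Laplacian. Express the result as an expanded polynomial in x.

x^3 - 6x^2 + 9x

Each diagonal entry of L is the vertex degree and each off-diagonal entry is -1 where an edge is present, 0 otherwise; in the order [0, 1, 2] the diagonal is [2, 2, 2]. The eigenvalues of L are [0, 3, 3]; the characteristic polynomial is the product of (x - lambda_i), which multiplies out to x^3 - 6x^2 + 9x. The constant term is 0 because L is singular (the all-ones vector lies in its kernel). There is one zero in the spectrum, matching the 1 component. By the matrix-tree theorem the graph has (1/3) * product of the nonzero eigenvalues = 3 spanning trees.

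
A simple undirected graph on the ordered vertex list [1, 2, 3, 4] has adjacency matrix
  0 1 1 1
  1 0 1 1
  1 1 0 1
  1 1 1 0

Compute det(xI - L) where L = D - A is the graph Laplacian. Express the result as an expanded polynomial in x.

x^4 - 12x^3 + 48x^2 - 64x

Reading degrees in the order [1, 2, 3, 4] gives [3, 3, 3, 3]; set D = diag(3, 3, 3, 3) and form L = D - A. L has integer entries, so p(x) = det(xI - L) has integer coefficients. Expanding the determinant yields x^4 - 12x^3 + 48x^2 - 64x. The constant term is 0 because L is singular (the all-ones vector lies in its kernel). The largest eigenvalue, 4, is at most the vertex count 4. There is one zero in the spectrum, matching the 1 component.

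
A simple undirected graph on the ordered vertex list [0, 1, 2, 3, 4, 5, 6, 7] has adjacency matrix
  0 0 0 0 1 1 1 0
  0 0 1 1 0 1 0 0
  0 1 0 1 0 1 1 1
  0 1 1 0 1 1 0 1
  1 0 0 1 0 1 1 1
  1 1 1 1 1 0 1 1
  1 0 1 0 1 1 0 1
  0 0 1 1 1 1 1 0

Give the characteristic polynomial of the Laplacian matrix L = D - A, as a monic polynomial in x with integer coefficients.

Reading degrees in the order [0, 1, 2, 3, 4, 5, 6, 7] gives [3, 3, 5, 5, 5, 7, 5, 5]; set D = diag(3, 3, 5, 5, 5, 7, 5, 5) and form L = D - A. Computing det(xI - L) by cofactor expansion (or equivalently via sum-over-permutations) gives x^8 - 38x^7 + 607x^6 - 5272x^5 + 26815x^4 - 79594x^3 + 127089x^2 - 83720x. Since p(0) = det(-L) = 0, x divides p(x). By the matrix-tree theorem the graph has (1/8) * product of the nonzero eigenvalues = 10465 spanning trees.

x^8 - 38x^7 + 607x^6 - 5272x^5 + 26815x^4 - 79594x^3 + 127089x^2 - 83720x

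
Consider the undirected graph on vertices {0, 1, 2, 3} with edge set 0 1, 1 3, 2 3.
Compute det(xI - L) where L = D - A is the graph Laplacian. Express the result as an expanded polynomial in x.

x^4 - 6x^3 + 10x^2 - 4x

Each diagonal entry of L is the vertex degree and each off-diagonal entry is -1 where an edge is present, 0 otherwise; in the order [0, 1, 2, 3] the diagonal is [1, 2, 1, 2]. Computing det(xI - L) by cofactor expansion (or equivalently via sum-over-permutations) gives x^4 - 6x^3 + 10x^2 - 4x. The coefficient of x^3 equals -trace(L) = -6, matching the sum of degrees. By the matrix-tree theorem the graph has (1/4) * product of the nonzero eigenvalues = 1 spanning tree. The largest eigenvalue, 3.4142, is at most the vertex count 4.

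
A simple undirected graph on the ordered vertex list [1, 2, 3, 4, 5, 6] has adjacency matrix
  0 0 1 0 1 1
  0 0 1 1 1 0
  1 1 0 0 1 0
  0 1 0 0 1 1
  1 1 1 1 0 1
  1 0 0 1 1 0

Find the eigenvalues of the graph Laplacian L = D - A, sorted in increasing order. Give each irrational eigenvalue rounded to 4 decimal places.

[0, 2.3820, 2.3820, 4.6180, 4.6180, 6]

Reading degrees in the order [1, 2, 3, 4, 5, 6] gives [3, 3, 3, 3, 5, 3]; set D = diag(3, 3, 3, 3, 5, 3) and form L = D - A. Diagonalising L (or applying a numerical eigensolver to the 6x6 matrix) gives the spectrum above. The single zero eigenvalue shows the graph is connected. There is one zero in the spectrum, matching the 1 component. The eigenvalues sum to 20, which equals trace(L) = 2|E|.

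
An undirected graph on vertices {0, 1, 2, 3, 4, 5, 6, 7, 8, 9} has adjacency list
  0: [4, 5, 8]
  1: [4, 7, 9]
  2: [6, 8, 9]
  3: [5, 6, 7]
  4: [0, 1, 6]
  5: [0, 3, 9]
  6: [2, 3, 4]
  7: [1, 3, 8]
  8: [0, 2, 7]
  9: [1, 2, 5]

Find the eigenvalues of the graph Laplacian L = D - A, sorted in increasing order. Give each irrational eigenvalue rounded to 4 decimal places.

Reading degrees in the order [0, 1, 2, 3, 4, 5, 6, 7, 8, 9] gives [3, 3, 3, 3, 3, 3, 3, 3, 3, 3]; set D = diag(3, 3, 3, 3, 3, 3, 3, 3, 3, 3) and form L = D - A. The multiplicity of 0 as a Laplacian eigenvalue equals the number of connected components. The single zero eigenvalue shows the graph is connected.

[0, 2, 2, 2, 2, 2, 5, 5, 5, 5]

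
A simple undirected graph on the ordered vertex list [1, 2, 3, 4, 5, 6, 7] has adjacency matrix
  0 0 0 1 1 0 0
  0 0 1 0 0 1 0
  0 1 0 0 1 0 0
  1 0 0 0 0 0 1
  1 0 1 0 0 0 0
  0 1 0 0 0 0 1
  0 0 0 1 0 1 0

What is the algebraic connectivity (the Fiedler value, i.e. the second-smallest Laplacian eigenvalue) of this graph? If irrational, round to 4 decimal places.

0.7530

With the vertex order [1, 2, 3, 4, 5, 6, 7], the degrees are [2, 2, 2, 2, 2, 2, 2], giving D = diag(2, 2, 2, 2, 2, 2, 2) and L = D - A. The sorted Laplacian eigenvalues are [0, 0.7530, 0.7530, 2.4450, 2.4450, 3.8019, 3.8019]; the algebraic connectivity is the second entry, 0.7530.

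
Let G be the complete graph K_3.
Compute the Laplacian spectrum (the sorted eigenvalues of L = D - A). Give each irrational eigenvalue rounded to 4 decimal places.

The graph has 3 vertices and degree multiset [2, 2, 2]; D is the diagonal matrix of degrees and L = D - A. Diagonalising L (or applying a numerical eigensolver to the 3x3 matrix) gives the spectrum above. The single zero eigenvalue shows the graph is connected.

[0, 3, 3]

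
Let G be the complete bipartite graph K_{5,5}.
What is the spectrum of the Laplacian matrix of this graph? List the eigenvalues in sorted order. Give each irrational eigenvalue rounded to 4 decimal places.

The graph has 10 vertices and degree multiset [5, 5, 5, 5, 5, 5, 5, 5, 5, 5]; D is the diagonal matrix of degrees and L = D - A. Since every row of L sums to 0, the all-ones vector is in the kernel and 0 is an eigenvalue. The single zero eigenvalue shows the graph is connected. The eigenvalues sum to 50, which equals trace(L) = 2|E|.

[0, 5, 5, 5, 5, 5, 5, 5, 5, 10]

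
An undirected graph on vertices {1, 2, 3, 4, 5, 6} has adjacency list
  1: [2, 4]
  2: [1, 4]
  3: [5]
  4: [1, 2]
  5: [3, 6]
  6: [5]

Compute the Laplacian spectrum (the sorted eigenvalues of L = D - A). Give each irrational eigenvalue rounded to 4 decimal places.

Reading degrees in the order [1, 2, 3, 4, 5, 6] gives [2, 2, 1, 2, 2, 1]; set D = diag(2, 2, 1, 2, 2, 1) and form L = D - A. The multiplicity of 0 as a Laplacian eigenvalue equals the number of connected components. The 2 zero eigenvalues correspond to the 2 connected components. The eigenvalues sum to 10, which equals trace(L) = 2|E|.

[0, 0, 1, 3, 3, 3]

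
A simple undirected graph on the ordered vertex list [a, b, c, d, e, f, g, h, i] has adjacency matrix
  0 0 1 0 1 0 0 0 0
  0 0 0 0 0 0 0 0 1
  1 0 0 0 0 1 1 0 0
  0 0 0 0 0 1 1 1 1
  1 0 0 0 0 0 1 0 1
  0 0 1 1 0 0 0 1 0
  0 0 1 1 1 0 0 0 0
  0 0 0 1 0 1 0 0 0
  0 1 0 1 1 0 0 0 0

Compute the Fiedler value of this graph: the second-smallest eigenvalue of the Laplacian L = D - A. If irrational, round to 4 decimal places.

0.6282

With the vertex order [a, b, c, d, e, f, g, h, i], the degrees are [2, 1, 3, 4, 3, 3, 3, 2, 3], giving D = diag(2, 1, 3, 4, 3, 3, 3, 2, 3) and L = D - A. Computing the eigenvalues of L and sorting gives [0, 0.6282, 1.0128, 2.1714, 2.4975, 3.3592, 4.0826, 4.3621, 5.8862]. The Fiedler value lambda_2 = 0.6282 is strictly positive, so the graph is connected. By the matrix-tree theorem the graph has (1/9) * product of the nonzero eigenvalues = 135 spanning trees. The eigenvalues sum to 24, which equals trace(L) = 2|E|.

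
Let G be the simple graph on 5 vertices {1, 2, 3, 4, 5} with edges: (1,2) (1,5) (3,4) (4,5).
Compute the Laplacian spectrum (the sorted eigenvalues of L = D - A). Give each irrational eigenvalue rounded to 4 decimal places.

Each diagonal entry of L is the vertex degree and each off-diagonal entry is -1 where an edge is present, 0 otherwise; in the order [1, 2, 3, 4, 5] the diagonal is [2, 1, 1, 2, 2]. The multiplicity of 0 as a Laplacian eigenvalue equals the number of connected components. The single zero eigenvalue shows the graph is connected. The largest eigenvalue, 3.6180, is at most the vertex count 5.

[0, 0.3820, 1.3820, 2.6180, 3.6180]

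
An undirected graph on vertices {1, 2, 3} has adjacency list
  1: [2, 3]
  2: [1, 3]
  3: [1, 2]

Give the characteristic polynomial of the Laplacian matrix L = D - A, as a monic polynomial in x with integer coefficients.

Each diagonal entry of L is the vertex degree and each off-diagonal entry is -1 where an edge is present, 0 otherwise; in the order [1, 2, 3] the diagonal is [2, 2, 2]. The eigenvalues of L are [0, 3, 3]; the characteristic polynomial is the product of (x - lambda_i), which multiplies out to x^3 - 6x^2 + 9x. The coefficient of x^2 equals -trace(L) = -6, matching the sum of degrees. There is one zero in the spectrum, matching the 1 component.

x^3 - 6x^2 + 9x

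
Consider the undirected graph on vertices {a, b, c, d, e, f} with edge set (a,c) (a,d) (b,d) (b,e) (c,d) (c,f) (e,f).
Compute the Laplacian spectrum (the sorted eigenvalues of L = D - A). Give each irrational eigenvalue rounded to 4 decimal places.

[0, 1, 1.5858, 3, 4, 4.4142]

Each diagonal entry of L is the vertex degree and each off-diagonal entry is -1 where an edge is present, 0 otherwise; in the order [a, b, c, d, e, f] the diagonal is [2, 2, 3, 3, 2, 2]. Since every row of L sums to 0, the all-ones vector is in the kernel and 0 is an eigenvalue. The single zero eigenvalue shows the graph is connected. By the matrix-tree theorem the graph has (1/6) * product of the nonzero eigenvalues = 14 spanning trees.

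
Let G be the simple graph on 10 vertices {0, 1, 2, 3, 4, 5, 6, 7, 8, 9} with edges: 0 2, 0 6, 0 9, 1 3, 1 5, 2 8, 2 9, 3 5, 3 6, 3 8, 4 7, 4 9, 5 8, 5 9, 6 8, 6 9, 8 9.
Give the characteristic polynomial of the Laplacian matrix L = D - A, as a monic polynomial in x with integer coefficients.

Each diagonal entry of L is the vertex degree and each off-diagonal entry is -1 where an edge is present, 0 otherwise; in the order [0, 1, 2, 3, 4, 5, 6, 7, 8, 9] the diagonal is [3, 2, 3, 4, 2, 4, 4, 1, 5, 6]. Computing det(xI - L) by cofactor expansion (or equivalently via sum-over-permutations) gives x^10 - 34x^9 + 493x^8 - 3982x^7 + 19618x^6 - 60588x^5 + 115720x^4 - 128922x^3 + 73054x^2 - 14770x. The constant term is 0 because L is singular (the all-ones vector lies in its kernel). The eigenvalues sum to 34, which equals trace(L) = 2|E|. By the matrix-tree theorem the graph has (1/10) * product of the nonzero eigenvalues = 1477 spanning trees.

x^10 - 34x^9 + 493x^8 - 3982x^7 + 19618x^6 - 60588x^5 + 115720x^4 - 128922x^3 + 73054x^2 - 14770x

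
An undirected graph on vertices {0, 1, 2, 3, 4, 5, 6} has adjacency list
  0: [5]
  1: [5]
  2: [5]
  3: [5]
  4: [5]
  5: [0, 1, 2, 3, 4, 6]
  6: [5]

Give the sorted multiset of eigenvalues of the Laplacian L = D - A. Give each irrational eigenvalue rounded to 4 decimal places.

[0, 1, 1, 1, 1, 1, 7]

Reading degrees in the order [0, 1, 2, 3, 4, 5, 6] gives [1, 1, 1, 1, 1, 6, 1]; set D = diag(1, 1, 1, 1, 1, 6, 1) and form L = D - A. The multiplicity of 0 as a Laplacian eigenvalue equals the number of connected components. The single zero eigenvalue shows the graph is connected. The eigenvalues sum to 12, which equals trace(L) = 2|E|. The largest eigenvalue, 7, is at most the vertex count 7.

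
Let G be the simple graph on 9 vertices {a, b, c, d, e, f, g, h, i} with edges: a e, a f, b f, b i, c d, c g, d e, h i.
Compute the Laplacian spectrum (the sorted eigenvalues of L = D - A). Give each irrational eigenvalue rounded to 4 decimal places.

Each diagonal entry of L is the vertex degree and each off-diagonal entry is -1 where an edge is present, 0 otherwise; in the order [a, b, c, d, e, f, g, h, i] the diagonal is [2, 2, 2, 2, 2, 2, 1, 1, 2]. Diagonalising L (or applying a numerical eigensolver to the 9x9 matrix) gives the spectrum above. The single zero eigenvalue shows the graph is connected. There is one zero in the spectrum, matching the 1 component.

[0, 0.1206, 0.4679, 1, 1.6527, 2.3473, 3, 3.5321, 3.8794]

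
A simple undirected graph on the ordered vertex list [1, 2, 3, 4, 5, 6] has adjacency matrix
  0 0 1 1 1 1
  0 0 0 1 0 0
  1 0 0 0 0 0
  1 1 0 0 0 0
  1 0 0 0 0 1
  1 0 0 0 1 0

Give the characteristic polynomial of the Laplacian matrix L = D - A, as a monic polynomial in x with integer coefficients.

Reading degrees in the order [1, 2, 3, 4, 5, 6] gives [4, 1, 1, 2, 2, 2]; set D = diag(4, 1, 1, 2, 2, 2) and form L = D - A. Computing det(xI - L) by cofactor expansion (or equivalently via sum-over-permutations) gives x^6 - 12x^5 + 51x^4 - 94x^3 + 72x^2 - 18x. The constant term is 0 because L is singular (the all-ones vector lies in its kernel). The eigenvalues sum to 12, which equals trace(L) = 2|E|.

x^6 - 12x^5 + 51x^4 - 94x^3 + 72x^2 - 18x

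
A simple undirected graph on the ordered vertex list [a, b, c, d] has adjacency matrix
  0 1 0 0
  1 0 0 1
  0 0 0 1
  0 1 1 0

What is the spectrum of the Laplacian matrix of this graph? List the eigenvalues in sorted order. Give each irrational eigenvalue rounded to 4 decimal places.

With the vertex order [a, b, c, d], the degrees are [1, 2, 1, 2], giving D = diag(1, 2, 1, 2) and L = D - A. Diagonalising L (or applying a numerical eigensolver to the 4x4 matrix) gives the spectrum above. The single zero eigenvalue shows the graph is connected. The largest eigenvalue, 3.4142, is at most the vertex count 4. There is one zero in the spectrum, matching the 1 component.

[0, 0.5858, 2, 3.4142]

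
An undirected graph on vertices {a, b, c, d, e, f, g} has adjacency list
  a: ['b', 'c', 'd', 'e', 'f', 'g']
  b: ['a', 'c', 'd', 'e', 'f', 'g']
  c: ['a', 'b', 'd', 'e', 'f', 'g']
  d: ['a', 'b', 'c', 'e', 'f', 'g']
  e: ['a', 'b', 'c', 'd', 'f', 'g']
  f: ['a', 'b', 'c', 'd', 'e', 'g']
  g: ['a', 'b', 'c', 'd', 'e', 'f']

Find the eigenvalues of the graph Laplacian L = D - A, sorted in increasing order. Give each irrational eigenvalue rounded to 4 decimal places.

With the vertex order [a, b, c, d, e, f, g], the degrees are [6, 6, 6, 6, 6, 6, 6], giving D = diag(6, 6, 6, 6, 6, 6, 6) and L = D - A. Since every row of L sums to 0, the all-ones vector is in the kernel and 0 is an eigenvalue. By the matrix-tree theorem the graph has (1/7) * product of the nonzero eigenvalues = 16807 spanning trees.

[0, 7, 7, 7, 7, 7, 7]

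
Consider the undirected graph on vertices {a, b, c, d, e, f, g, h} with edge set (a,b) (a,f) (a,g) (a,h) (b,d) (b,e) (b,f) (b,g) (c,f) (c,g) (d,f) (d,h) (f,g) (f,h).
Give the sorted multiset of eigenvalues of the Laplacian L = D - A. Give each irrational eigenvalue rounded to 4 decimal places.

With the vertex order [a, b, c, d, e, f, g, h], the degrees are [4, 5, 2, 3, 1, 6, 4, 3], giving D = diag(4, 5, 2, 3, 1, 6, 4, 3) and L = D - A. Diagonalising L (or applying a numerical eigensolver to the 8x8 matrix) gives the spectrum above. The largest eigenvalue, 7.0569, is at most the vertex count 8. There is one zero in the spectrum, matching the 1 component.

[0, 0.9013, 1.7176, 3.1212, 3.5895, 5.3741, 6.2394, 7.0569]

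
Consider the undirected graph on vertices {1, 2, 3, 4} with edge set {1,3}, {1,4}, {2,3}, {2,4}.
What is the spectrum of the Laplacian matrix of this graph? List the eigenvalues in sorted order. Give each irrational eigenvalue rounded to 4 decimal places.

Reading degrees in the order [1, 2, 3, 4] gives [2, 2, 2, 2]; set D = diag(2, 2, 2, 2) and form L = D - A. Diagonalising L (or applying a numerical eigensolver to the 4x4 matrix) gives the spectrum above. The single zero eigenvalue shows the graph is connected. The eigenvalues sum to 8, which equals trace(L) = 2|E|. The largest eigenvalue, 4, is at most the vertex count 4.

[0, 2, 2, 4]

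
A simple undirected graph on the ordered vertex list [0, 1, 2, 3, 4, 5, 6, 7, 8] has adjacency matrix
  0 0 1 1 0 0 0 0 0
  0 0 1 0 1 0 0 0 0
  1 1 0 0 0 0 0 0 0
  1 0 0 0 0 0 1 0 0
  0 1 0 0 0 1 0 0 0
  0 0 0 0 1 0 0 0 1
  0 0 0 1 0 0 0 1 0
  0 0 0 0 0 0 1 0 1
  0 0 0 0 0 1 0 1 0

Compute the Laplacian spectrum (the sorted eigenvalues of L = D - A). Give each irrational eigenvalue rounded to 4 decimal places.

With the vertex order [0, 1, 2, 3, 4, 5, 6, 7, 8], the degrees are [2, 2, 2, 2, 2, 2, 2, 2, 2], giving D = diag(2, 2, 2, 2, 2, 2, 2, 2, 2) and L = D - A. Since every row of L sums to 0, the all-ones vector is in the kernel and 0 is an eigenvalue. By the matrix-tree theorem the graph has (1/9) * product of the nonzero eigenvalues = 9 spanning trees.

[0, 0.4679, 0.4679, 1.6527, 1.6527, 3, 3, 3.8794, 3.8794]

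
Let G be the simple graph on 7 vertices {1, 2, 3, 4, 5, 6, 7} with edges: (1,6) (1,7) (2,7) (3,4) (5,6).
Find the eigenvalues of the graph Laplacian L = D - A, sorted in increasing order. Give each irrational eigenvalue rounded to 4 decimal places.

With the vertex order [1, 2, 3, 4, 5, 6, 7], the degrees are [2, 1, 1, 1, 1, 2, 2], giving D = diag(2, 1, 1, 1, 1, 2, 2) and L = D - A. Since every row of L sums to 0, the all-ones vector is in the kernel and 0 is an eigenvalue. The 2 zero eigenvalues correspond to the 2 connected components. The eigenvalues sum to 10, which equals trace(L) = 2|E|. There are 2 zeros in the spectrum, matching the 2 components.

[0, 0, 0.3820, 1.3820, 2, 2.6180, 3.6180]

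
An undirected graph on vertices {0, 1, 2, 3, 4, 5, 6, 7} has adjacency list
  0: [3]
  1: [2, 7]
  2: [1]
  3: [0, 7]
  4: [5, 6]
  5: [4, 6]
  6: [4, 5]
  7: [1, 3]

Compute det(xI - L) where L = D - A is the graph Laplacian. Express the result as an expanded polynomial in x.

x^8 - 14x^7 + 78x^6 - 218x^5 + 314x^4 - 210x^3 + 45x^2

Each diagonal entry of L is the vertex degree and each off-diagonal entry is -1 where an edge is present, 0 otherwise; in the order [0, 1, 2, 3, 4, 5, 6, 7] the diagonal is [1, 2, 1, 2, 2, 2, 2, 2]. Computing det(xI - L) by cofactor expansion (or equivalently via sum-over-permutations) gives x^8 - 14x^7 + 78x^6 - 218x^5 + 314x^4 - 210x^3 + 45x^2. The constant term is 0 because L is singular (the all-ones vector lies in its kernel). The eigenvalues sum to 14, which equals trace(L) = 2|E|. The largest eigenvalue, 3.6180, is at most the vertex count 8.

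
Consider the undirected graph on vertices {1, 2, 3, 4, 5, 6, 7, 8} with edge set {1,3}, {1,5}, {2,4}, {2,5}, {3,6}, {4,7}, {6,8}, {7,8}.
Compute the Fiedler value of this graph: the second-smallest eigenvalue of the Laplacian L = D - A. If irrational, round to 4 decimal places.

0.5858

Reading degrees in the order [1, 2, 3, 4, 5, 6, 7, 8] gives [2, 2, 2, 2, 2, 2, 2, 2]; set D = diag(2, 2, 2, 2, 2, 2, 2, 2) and form L = D - A. The sorted Laplacian eigenvalues are [0, 0.5858, 0.5858, 2, 2, 3.4142, 3.4142, 4]; the algebraic connectivity is the second entry, 0.5858.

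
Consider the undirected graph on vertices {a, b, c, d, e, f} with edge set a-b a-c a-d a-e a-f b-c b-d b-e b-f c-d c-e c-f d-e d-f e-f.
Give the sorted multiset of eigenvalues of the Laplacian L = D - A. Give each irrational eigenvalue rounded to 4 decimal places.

[0, 6, 6, 6, 6, 6]

Reading degrees in the order [a, b, c, d, e, f] gives [5, 5, 5, 5, 5, 5]; set D = diag(5, 5, 5, 5, 5, 5) and form L = D - A. L is symmetric positive semidefinite, so every eigenvalue is real and nonnegative.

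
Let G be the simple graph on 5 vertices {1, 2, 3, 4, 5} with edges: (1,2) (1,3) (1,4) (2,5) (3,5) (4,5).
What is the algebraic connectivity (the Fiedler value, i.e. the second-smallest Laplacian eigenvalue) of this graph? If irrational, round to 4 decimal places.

With the vertex order [1, 2, 3, 4, 5], the degrees are [3, 2, 2, 2, 3], giving D = diag(3, 2, 2, 2, 3) and L = D - A. Computing the eigenvalues of L and sorting gives [0, 2, 2, 3, 5]. The Fiedler value lambda_2 = 2 is strictly positive, so the graph is connected. By the matrix-tree theorem the graph has (1/5) * product of the nonzero eigenvalues = 12 spanning trees. The eigenvalues sum to 12, which equals trace(L) = 2|E|.

2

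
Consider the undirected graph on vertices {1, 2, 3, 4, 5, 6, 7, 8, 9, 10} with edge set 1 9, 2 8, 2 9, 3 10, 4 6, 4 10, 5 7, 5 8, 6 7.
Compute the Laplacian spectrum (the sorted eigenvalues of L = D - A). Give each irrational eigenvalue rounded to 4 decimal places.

[0, 0.0979, 0.3820, 0.8244, 1.3820, 2, 2.6180, 3.1756, 3.6180, 3.9021]

With the vertex order [1, 2, 3, 4, 5, 6, 7, 8, 9, 10], the degrees are [1, 2, 1, 2, 2, 2, 2, 2, 2, 2], giving D = diag(1, 2, 1, 2, 2, 2, 2, 2, 2, 2) and L = D - A. Diagonalising L (or applying a numerical eigensolver to the 10x10 matrix) gives the spectrum above. The largest eigenvalue, 3.9021, is at most the vertex count 10. The eigenvalues sum to 18, which equals trace(L) = 2|E|.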